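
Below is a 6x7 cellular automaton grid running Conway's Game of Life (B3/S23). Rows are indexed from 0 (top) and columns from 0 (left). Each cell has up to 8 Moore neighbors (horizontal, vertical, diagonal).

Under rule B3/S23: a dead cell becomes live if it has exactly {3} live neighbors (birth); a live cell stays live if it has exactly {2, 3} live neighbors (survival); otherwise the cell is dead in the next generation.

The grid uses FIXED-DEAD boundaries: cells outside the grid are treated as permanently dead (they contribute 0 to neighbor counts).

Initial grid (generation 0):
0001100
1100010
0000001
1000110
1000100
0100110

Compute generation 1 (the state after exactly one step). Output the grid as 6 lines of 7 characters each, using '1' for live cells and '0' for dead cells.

Answer: 0000100
0000110
1100101
0000110
1101000
0000110

Derivation:
Simulating step by step:
Generation 0 (given above): 14 live cells
Generation 1: 14 live cells
(generation 1 grid is the final answer)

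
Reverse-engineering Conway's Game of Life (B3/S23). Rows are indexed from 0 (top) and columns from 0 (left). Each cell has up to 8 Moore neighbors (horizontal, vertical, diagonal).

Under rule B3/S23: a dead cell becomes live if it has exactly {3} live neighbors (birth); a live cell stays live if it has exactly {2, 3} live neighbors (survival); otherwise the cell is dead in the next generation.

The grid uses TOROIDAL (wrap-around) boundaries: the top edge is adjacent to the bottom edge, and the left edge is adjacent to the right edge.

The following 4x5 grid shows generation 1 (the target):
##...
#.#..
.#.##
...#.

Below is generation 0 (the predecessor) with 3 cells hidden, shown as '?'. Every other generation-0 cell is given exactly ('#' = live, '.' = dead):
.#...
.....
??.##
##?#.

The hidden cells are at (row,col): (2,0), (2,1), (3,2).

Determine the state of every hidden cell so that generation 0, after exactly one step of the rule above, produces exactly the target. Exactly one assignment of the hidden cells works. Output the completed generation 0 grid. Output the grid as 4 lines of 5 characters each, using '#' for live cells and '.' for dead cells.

Hidden generation-0 cells (in order): (2,0), (2,1), (3,2).
A hidden cell only influences target cells in its own 3x3 neighborhood. Try each of the 2^3 = 8 assignments, step the completed generation 0 forward once under B3/S23, and compare with the target:
  (2,0)=. (2,1)=. (3,2)=. -> step gives (0,2)='#' but target has '.' -> reject
  (2,0)=. (2,1)=. (3,2)=# -> step gives (1,0)='.' but target has '#' -> reject
  (2,0)=. (2,1)=# (3,2)=. -> step gives (0,2)='#' but target has '.' -> reject
  (2,0)=. (2,1)=# (3,2)=# -> step reproduces the target at every cell -> ACCEPT
  (2,0)=# (2,1)=. (3,2)=. -> step gives (0,2)='#' but target has '.' -> reject
  (2,0)=# (2,1)=. (3,2)=# -> step gives (1,2)='.' but target has '#' -> reject
  (2,0)=# (2,1)=# (3,2)=. -> step gives (0,2)='#' but target has '.' -> reject
  (2,0)=# (2,1)=# (3,2)=# -> step gives (1,0)='.' but target has '#' -> reject
Unique solution: (2,0)=dead, (2,1)=live, (3,2)=live.
Check: live-neighbor counts of every cell in the completed generation 0:
33422
32322
43533
44534
Applying B3/S23 to generation 0 with these counts gives:
##...
#.#..
.#.##
...#.
which matches the target exactly.

Answer: .#...
.....
.#.##
####.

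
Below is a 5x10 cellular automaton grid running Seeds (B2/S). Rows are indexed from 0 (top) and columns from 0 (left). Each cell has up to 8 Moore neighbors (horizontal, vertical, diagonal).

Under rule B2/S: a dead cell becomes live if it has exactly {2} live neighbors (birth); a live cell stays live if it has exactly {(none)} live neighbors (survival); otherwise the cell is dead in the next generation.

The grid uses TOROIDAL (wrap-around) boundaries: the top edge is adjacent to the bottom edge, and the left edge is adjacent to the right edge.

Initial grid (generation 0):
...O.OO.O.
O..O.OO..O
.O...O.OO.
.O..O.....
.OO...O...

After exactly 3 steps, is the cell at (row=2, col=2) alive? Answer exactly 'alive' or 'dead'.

Simulating step by step:
Generation 0 (given above): 18 live cells
Generation 1: 5 live cells
..........
.O........
...O......
...O....O.
O.........
Generation 2: 8 live cells
OO........
..O.......
....O.....
..O.O....O
.........O
Generation 3: 13 live cells
..O......O
O..O......
.OO..O....
O....O..O.
..OO....O.

Cell (2,2) at generation 3: 1 -> alive

Answer: alive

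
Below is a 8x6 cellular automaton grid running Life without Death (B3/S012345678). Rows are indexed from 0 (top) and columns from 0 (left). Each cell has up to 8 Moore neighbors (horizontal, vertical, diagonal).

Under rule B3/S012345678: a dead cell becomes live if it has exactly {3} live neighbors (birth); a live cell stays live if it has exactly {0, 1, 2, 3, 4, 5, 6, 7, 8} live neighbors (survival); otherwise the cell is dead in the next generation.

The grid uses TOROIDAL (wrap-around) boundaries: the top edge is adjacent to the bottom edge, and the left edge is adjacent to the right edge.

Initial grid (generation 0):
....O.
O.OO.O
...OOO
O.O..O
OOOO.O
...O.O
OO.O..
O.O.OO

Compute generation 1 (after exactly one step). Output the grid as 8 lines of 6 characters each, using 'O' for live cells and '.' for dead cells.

Simulating step by step:
Generation 0 (given above): 25 live cells
Generation 1: 26 live cells
(generation 1 grid is the final answer)

Answer: ..O.O.
O.OO.O
...OOO
O.O..O
OOOO.O
...O.O
OO.O..
O.O.OO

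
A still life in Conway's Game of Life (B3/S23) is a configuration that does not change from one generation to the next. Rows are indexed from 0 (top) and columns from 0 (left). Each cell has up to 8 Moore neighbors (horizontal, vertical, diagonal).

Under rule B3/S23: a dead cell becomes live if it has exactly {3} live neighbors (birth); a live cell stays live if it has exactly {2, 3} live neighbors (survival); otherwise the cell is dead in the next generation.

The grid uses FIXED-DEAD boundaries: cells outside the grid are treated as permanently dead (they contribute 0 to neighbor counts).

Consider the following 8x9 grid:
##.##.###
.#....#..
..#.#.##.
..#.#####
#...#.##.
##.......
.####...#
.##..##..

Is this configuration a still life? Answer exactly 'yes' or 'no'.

Compute generation 1 and compare to generation 0 (given above):
Generation 1:
###..###.
##..#...#
.##.#...#
.#..#...#
#..##...#
#...##.#.
...###...
.#..##...
Cell (0,2) differs: gen0=0 vs gen1=1 -> NOT a still life.

Answer: no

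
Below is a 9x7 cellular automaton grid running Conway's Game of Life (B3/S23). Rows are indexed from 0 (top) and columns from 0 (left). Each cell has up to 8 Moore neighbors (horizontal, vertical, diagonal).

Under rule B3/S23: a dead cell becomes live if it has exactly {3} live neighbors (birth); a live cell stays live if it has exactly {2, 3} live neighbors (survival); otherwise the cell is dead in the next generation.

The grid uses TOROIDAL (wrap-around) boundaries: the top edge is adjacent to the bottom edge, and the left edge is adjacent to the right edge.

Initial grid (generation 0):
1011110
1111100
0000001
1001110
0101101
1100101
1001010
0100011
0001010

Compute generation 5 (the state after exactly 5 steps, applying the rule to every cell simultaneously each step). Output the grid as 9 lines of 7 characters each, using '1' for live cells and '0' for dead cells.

Answer: 0100001
0100001
0000000
0000000
0000000
1100000
1100001
1000001
0100000

Derivation:
Simulating step by step:
Generation 0 (given above): 31 live cells
Generation 1: 16 live cells
1000010
1000000
0000001
1011000
0100000
0100000
0010000
1010010
1101000
Generation 2: 20 live cells
1000000
1000000
1100001
1110000
1100000
0110000
0010000
1011001
1010100
Generation 3: 13 live cells
1000001
0000000
0010001
0010000
0000000
1010000
1000000
1010001
1010000
Generation 4: 10 live cells
1100001
1000001
0000000
0000000
0100000
0100000
1000000
1000001
0000000
Generation 5: 12 live cells
(generation 5 grid is the final answer)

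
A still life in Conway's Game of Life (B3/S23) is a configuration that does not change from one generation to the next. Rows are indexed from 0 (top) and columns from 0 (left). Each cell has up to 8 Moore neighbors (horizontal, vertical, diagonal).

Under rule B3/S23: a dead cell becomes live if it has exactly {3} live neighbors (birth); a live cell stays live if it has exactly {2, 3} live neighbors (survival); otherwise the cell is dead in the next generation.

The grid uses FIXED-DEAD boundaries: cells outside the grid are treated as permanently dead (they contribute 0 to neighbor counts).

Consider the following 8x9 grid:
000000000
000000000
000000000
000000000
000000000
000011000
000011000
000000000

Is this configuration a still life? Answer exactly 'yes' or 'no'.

Compute generation 1 and compare to generation 0 (given above):
Generation 1:
000000000
000000000
000000000
000000000
000000000
000011000
000011000
000000000
The grids are IDENTICAL -> still life.

Answer: yes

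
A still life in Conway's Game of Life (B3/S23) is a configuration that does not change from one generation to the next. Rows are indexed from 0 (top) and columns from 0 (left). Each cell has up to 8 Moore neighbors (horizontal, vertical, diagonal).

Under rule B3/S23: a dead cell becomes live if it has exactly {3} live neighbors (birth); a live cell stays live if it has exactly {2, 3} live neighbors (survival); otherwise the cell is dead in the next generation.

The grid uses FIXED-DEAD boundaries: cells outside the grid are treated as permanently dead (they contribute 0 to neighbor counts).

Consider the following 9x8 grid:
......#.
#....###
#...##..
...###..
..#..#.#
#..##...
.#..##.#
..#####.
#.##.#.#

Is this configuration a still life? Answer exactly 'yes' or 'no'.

Answer: no

Derivation:
Compute generation 1 and compare to generation 0 (given above):
Generation 1:
.....###
....#..#
...#....
...#....
..#..##.
.###....
.#......
.......#
.##..#..
Cell (0,5) differs: gen0=0 vs gen1=1 -> NOT a still life.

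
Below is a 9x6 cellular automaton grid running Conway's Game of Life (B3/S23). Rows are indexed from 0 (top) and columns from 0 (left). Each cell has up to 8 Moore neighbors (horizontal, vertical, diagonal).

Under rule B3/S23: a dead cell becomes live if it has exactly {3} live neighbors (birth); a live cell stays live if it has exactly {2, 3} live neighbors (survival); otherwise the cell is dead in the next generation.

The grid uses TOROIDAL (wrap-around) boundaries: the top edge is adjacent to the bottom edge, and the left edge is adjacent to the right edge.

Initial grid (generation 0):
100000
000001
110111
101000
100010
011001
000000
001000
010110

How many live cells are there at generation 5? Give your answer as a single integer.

Answer: 18

Derivation:
Simulating step by step:
Generation 0 (given above): 18 live cells
Generation 1: 22 live cells
100011
010000
011110
001000
101100
110001
011000
001100
011100
Generation 2: 18 live cells
100111
010000
010100
000010
101101
000101
000100
000000
110001
Generation 3: 20 live cells
001010
010101
001000
110011
101101
100101
000010
100000
010000
Generation 4: 20 live cells
111110
010110
001100
000010
001100
111100
100010
000000
010000
Generation 5: 18 live cells
100011
100001
001000
000010
000010
100011
101101
000000
110100
Population at generation 5: 18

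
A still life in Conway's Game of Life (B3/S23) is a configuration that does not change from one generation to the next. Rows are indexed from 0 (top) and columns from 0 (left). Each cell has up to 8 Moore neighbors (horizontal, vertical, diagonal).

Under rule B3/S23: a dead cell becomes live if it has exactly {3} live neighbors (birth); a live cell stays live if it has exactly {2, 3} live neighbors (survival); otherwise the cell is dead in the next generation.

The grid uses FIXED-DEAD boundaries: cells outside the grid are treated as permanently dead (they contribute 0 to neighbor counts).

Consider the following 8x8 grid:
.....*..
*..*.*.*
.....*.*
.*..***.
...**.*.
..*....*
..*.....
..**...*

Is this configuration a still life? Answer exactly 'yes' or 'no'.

Compute generation 1 and compare to generation 0 (given above):
Generation 1:
....*.*.
.....*..
.......*
...*...*
..***.**
..*.....
.**.....
..**....
Cell (0,4) differs: gen0=0 vs gen1=1 -> NOT a still life.

Answer: no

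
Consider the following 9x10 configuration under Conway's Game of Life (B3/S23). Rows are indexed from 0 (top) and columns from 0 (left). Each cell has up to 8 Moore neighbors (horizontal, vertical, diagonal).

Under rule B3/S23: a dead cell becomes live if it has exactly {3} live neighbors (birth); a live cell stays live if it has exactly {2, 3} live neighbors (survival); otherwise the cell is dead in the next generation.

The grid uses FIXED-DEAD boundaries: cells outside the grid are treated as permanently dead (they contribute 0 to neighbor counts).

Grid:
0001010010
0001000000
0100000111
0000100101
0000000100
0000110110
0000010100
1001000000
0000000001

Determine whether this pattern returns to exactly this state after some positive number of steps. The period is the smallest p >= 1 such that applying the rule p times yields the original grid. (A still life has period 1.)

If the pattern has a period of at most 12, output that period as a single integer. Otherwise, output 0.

Simulating and comparing each generation to the original:
Gen 0 (original, given above): 21 live cells
Gen 1: 20 live cells, differs from original
Gen 2: 11 live cells, differs from original
Gen 3: 6 live cells, differs from original
Gen 4: 1 live cells, differs from original
Gen 5: 0 live cells, differs from original
Gen 6: 0 live cells, differs from original
Gen 7: 0 live cells, differs from original
Gen 8: 0 live cells, differs from original
Gen 9: 0 live cells, differs from original
Gen 10: 0 live cells, differs from original
Gen 11: 0 live cells, differs from original
Gen 12: 0 live cells, differs from original
No period found within 12 steps.

Answer: 0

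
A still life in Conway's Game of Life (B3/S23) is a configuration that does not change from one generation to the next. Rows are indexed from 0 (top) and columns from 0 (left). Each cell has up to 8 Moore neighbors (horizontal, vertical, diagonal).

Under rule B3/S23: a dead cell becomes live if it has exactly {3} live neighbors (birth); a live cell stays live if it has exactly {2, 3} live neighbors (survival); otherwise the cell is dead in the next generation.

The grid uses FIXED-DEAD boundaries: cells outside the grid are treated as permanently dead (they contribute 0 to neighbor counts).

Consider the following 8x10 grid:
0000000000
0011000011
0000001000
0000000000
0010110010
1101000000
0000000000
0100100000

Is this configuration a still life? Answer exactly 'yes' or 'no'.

Answer: no

Derivation:
Compute generation 1 and compare to generation 0 (given above):
Generation 1:
0000000000
0000000000
0000000000
0000010000
0111100000
0111100000
1110000000
0000000000
Cell (1,2) differs: gen0=1 vs gen1=0 -> NOT a still life.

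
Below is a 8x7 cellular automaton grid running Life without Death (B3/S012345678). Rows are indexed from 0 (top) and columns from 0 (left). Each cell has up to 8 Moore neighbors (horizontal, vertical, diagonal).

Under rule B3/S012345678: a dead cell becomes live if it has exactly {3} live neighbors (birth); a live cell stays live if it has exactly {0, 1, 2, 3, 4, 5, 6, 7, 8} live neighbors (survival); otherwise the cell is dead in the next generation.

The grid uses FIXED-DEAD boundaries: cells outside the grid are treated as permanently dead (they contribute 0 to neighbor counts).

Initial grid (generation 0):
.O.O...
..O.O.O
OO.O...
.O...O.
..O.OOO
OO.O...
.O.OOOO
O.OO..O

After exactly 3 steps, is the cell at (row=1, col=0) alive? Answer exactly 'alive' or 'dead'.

Answer: alive

Derivation:
Simulating step by step:
Generation 0 (given above): 26 live cells
Generation 1: 36 live cells
.OOO...
O.O.O.O
OO.OOO.
OO.O.OO
O.OOOOO
OO.O...
.O.OOOO
OOOO..O
Generation 2: 36 live cells
.OOO...
O.O.O.O
OO.OOO.
OO.O.OO
O.OOOOO
OO.O...
.O.OOOO
OOOO..O
Generation 3: 36 live cells
.OOO...
O.O.O.O
OO.OOO.
OO.O.OO
O.OOOOO
OO.O...
.O.OOOO
OOOO..O

Cell (1,0) at generation 3: 1 -> alive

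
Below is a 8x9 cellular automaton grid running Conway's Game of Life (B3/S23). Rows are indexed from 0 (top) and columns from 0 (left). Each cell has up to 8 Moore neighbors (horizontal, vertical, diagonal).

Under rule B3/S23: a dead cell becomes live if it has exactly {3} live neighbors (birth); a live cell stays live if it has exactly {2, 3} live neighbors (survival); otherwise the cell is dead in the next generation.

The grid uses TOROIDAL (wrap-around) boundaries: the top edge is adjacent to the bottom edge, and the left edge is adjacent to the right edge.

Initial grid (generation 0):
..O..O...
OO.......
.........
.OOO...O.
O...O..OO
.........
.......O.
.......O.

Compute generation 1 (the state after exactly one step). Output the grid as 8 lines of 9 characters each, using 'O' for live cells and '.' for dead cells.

Simulating step by step:
Generation 0 (given above): 14 live cells
Generation 1: 16 live cells
(generation 1 grid is the final answer)

Answer: .O.......
.O.......
O........
OOOO...O.
OOOO...OO
.......O.
.........
......O..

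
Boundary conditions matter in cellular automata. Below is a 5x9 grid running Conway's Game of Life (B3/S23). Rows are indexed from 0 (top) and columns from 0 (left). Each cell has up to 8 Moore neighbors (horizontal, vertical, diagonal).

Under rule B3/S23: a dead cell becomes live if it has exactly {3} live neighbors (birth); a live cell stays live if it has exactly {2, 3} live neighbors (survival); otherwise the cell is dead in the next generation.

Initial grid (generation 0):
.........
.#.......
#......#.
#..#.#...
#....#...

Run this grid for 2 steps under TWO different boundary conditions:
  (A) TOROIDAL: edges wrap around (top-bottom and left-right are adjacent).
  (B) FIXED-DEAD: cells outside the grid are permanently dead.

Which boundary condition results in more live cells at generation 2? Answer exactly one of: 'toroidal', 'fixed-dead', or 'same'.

Under TOROIDAL boundary, generation 2:
.........
#........
.#......#
.#...#..#
.....#...
Population = 7

Under FIXED-DEAD boundary, generation 2:
.........
.........
##.......
##...#...
.....#...
Population = 6

Comparison: toroidal=7, fixed-dead=6 -> toroidal

Answer: toroidal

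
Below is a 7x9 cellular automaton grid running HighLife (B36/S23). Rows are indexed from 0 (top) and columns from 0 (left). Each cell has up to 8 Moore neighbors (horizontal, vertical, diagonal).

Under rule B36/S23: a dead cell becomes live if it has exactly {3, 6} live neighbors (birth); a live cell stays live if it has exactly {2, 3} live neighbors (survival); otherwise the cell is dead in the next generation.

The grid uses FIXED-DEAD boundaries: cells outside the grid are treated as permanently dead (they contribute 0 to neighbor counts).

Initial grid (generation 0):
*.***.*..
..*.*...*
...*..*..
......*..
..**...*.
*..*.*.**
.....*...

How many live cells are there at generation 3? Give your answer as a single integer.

Answer: 23

Derivation:
Simulating step by step:
Generation 0 (given above): 20 live cells
Generation 1: 27 live cells
.**.**...
.****..*.
...*.*.*.
..**..**.
..***..**
..**...**
....*.*..
Generation 2: 18 live cells
.*..**...
.*.......
.**..*.**
.....*...
.*..*....
..*..**.*
...*...*.
Generation 3: 23 live cells
.........
**..***..
.**...*..
.**.***..
....*.*..
..******.
......**.
Population at generation 3: 23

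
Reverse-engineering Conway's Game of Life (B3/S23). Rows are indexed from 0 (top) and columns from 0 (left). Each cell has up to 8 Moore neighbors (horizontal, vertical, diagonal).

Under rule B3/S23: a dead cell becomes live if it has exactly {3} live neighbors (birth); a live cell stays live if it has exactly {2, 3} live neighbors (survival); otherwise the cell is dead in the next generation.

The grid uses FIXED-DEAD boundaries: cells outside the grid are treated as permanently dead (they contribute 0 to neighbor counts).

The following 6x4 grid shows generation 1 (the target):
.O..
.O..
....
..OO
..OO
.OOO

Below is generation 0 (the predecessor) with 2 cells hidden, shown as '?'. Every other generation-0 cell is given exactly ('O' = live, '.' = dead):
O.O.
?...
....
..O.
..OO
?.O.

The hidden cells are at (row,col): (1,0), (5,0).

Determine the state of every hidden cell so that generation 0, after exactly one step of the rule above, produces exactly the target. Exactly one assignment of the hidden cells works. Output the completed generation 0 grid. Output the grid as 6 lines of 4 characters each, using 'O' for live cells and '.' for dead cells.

Answer: O.O.
O...
....
..O.
..OO
O.O.

Derivation:
Hidden generation-0 cells (in order): (1,0), (5,0).
A hidden cell only influences target cells in its own 3x3 neighborhood. Try each of the 2^2 = 4 assignments, step the completed generation 0 forward once under B3/S23, and compare with the target:
  (1,0)=. (5,0)=. -> step gives (0,1)='.' but target has 'O' -> reject
  (1,0)=. (5,0)=O -> step gives (0,1)='.' but target has 'O' -> reject
  (1,0)=O (5,0)=. -> step gives (4,1)='O' but target has '.' -> reject
  (1,0)=O (5,0)=O -> step reproduces the target at every cell -> ACCEPT
Unique solution: (1,0)=live, (5,0)=live.
Check: live-neighbor counts of every cell in the completed generation 0:
1301
1311
1211
0223
1433
0323
Applying B3/S23 to generation 0 with these counts gives:
.O..
.O..
....
..OO
..OO
.OOO
which matches the target exactly.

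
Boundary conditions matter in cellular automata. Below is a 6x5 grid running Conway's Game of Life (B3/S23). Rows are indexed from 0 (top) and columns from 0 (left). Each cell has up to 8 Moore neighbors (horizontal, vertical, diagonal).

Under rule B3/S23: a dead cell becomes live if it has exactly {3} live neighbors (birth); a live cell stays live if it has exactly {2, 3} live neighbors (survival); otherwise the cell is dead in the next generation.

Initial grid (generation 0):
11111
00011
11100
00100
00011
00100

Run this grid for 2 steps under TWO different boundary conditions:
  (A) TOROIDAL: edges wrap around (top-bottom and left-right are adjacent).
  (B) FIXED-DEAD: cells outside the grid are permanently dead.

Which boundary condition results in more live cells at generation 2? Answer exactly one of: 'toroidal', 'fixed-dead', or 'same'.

Under TOROIDAL boundary, generation 2:
00000
00101
00101
00000
01111
01100
Population = 10

Under FIXED-DEAD boundary, generation 2:
00010
00000
01110
00000
00110
00110
Population = 8

Comparison: toroidal=10, fixed-dead=8 -> toroidal

Answer: toroidal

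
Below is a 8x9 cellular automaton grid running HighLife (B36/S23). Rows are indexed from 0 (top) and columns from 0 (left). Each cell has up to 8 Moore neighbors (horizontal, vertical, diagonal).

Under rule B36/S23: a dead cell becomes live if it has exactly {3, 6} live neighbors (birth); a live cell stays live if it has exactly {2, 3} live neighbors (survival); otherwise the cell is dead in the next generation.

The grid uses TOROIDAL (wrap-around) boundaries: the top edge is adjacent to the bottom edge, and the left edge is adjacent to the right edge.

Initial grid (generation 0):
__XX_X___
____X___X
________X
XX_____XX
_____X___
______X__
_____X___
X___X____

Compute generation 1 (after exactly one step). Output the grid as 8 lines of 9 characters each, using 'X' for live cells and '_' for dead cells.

Simulating step by step:
Generation 0 (given above): 15 live cells
Generation 1: 17 live cells
(generation 1 grid is the final answer)

Answer: ___X_X___
___XX____
_________
X______XX
X_____XXX
_____XX__
_____X___
___XXX___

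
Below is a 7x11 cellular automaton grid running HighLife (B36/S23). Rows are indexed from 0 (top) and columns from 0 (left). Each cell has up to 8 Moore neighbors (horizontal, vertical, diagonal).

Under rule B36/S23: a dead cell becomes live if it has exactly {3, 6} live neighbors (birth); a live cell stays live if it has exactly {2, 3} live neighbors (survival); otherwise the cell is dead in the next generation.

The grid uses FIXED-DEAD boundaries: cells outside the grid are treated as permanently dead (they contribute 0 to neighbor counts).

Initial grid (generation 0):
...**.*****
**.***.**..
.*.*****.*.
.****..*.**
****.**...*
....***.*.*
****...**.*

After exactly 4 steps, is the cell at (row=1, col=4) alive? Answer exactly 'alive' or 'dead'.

Simulating step by step:
Generation 0 (given above): 47 live cells
Generation 1: 31 live cells
..**..*..*.
**........*
........***
.....***.**
*...*...*.*
.**.....*.*
.********..
Generation 2: 29 live cells
.**........
.**.....*.*
......***..
.....***...
.*...**.***
*.....*.*..
.*.*******.
Generation 3: 23 live cells
.**........
.**.....**.
.....*..**.
...........
.......***.
***..*...**
....***.**.
Generation 4: 25 live cells
.**........
.**.....**.
........**.
.......*...
.*......***
.*..**..*.*
.*..***.***

Cell (1,4) at generation 4: 0 -> dead

Answer: dead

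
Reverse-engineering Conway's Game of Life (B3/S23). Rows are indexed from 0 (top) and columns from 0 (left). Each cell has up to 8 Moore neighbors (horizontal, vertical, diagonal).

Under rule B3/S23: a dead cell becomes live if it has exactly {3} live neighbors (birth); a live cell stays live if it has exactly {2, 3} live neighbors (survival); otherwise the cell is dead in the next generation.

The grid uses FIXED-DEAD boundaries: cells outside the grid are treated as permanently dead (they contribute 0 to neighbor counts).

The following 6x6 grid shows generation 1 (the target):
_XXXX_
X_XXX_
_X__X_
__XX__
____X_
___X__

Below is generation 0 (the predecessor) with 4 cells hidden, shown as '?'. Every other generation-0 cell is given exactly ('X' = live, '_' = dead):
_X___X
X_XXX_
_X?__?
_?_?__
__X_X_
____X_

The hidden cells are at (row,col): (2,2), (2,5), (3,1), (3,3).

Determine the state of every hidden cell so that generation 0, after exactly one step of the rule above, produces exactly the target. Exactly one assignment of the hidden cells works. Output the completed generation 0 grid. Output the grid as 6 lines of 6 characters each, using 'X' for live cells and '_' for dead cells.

Hidden generation-0 cells (in order): (2,2), (2,5), (3,1), (3,3).
A hidden cell only influences target cells in its own 3x3 neighborhood. Try each of the 2^4 = 16 assignments, step the completed generation 0 forward once under B3/S23, and compare with the target:
  (2,2)=_ (2,5)=_ (3,1)=_ (3,3)=_ -> step gives (2,2)='X' but target has '_' -> reject
  (2,2)=_ (2,5)=_ (3,1)=_ (3,3)=X -> step reproduces the target at every cell -> ACCEPT
  (2,2)=_ (2,5)=_ (3,1)=X (3,3)=_ -> step gives (2,0)='X' but target has '_' -> reject
  (2,2)=_ (2,5)=_ (3,1)=X (3,3)=X -> step gives (2,0)='X' but target has '_' -> reject
  (2,2)=_ (2,5)=X (3,1)=_ (3,3)=_ -> step gives (1,5)='X' but target has '_' -> reject
  (2,2)=_ (2,5)=X (3,1)=_ (3,3)=X -> step gives (1,5)='X' but target has '_' -> reject
  (2,2)=_ (2,5)=X (3,1)=X (3,3)=_ -> step gives (1,5)='X' but target has '_' -> reject
  (2,2)=_ (2,5)=X (3,1)=X (3,3)=X -> step gives (1,5)='X' but target has '_' -> reject
  (2,2)=X (2,5)=_ (3,1)=_ (3,3)=_ -> step gives (1,2)='_' but target has 'X' -> reject
  (2,2)=X (2,5)=_ (3,1)=_ (3,3)=X -> step gives (1,2)='_' but target has 'X' -> reject
  (2,2)=X (2,5)=_ (3,1)=X (3,3)=_ -> step gives (1,2)='_' but target has 'X' -> reject
  (2,2)=X (2,5)=_ (3,1)=X (3,3)=X -> step gives (1,2)='_' but target has 'X' -> reject
  (2,2)=X (2,5)=X (3,1)=_ (3,3)=_ -> step gives (1,2)='_' but target has 'X' -> reject
  (2,2)=X (2,5)=X (3,1)=_ (3,3)=X -> step gives (1,2)='_' but target has 'X' -> reject
  (2,2)=X (2,5)=X (3,1)=X (3,3)=_ -> step gives (1,2)='_' but target has 'X' -> reject
  (2,2)=X (2,5)=X (3,1)=X (3,3)=X -> step gives (1,2)='_' but target has 'X' -> reject
Unique solution: (2,2)=dead, (2,5)=dead, (3,1)=dead, (3,3)=live.
Check: live-neighbor counts of every cell in the completed generation 0:
223331
243222
224431
123221
011422
011312
Applying B3/S23 to generation 0 with these counts gives:
_XXXX_
X_XXX_
_X__X_
__XX__
____X_
___X__
which matches the target exactly.

Answer: _X___X
X_XXX_
_X____
___X__
__X_X_
____X_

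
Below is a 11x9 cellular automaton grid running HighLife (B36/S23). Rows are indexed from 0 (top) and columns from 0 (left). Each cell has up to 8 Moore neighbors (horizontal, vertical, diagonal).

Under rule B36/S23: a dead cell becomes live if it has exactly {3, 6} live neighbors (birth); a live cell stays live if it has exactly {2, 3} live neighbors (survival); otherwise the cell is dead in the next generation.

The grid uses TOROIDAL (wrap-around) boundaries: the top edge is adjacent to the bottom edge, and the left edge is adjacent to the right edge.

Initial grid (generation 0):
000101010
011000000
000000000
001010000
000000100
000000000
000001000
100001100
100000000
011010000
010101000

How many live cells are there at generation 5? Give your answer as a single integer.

Simulating step by step:
Generation 0 (given above): 19 live cells
Generation 1: 22 live cells
010100100
001000000
011100000
000000000
000000000
000000000
000001100
000001100
100001000
111110000
010101100
Generation 2: 22 live cells
010111100
000000000
011100000
001000000
000000000
000000000
000001100
000010000
101101100
100100100
000001100
Generation 3: 25 live cells
000010100
010001000
011100000
011100000
000000000
000000000
000001000
000110000
011101100
011100010
001100010
Generation 4: 26 live cells
001111100
010111000
100110000
010100000
001000000
000000000
000010000
000100100
010001100
000000010
010010110
Generation 5: 20 live cells
010000010
010000100
110001000
010110000
001000000
000000000
000000000
000010100
000001110
000000010
001010010
Population at generation 5: 20

Answer: 20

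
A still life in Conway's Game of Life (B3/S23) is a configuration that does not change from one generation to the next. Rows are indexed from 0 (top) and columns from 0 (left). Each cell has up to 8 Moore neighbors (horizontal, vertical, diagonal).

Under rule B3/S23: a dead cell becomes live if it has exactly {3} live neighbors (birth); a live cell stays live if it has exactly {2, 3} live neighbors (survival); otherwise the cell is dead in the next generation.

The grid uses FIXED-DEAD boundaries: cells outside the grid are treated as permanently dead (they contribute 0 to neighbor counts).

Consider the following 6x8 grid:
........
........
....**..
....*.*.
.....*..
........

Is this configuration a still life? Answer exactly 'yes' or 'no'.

Compute generation 1 and compare to generation 0 (given above):
Generation 1:
........
........
....**..
....*.*.
.....*..
........
The grids are IDENTICAL -> still life.

Answer: yes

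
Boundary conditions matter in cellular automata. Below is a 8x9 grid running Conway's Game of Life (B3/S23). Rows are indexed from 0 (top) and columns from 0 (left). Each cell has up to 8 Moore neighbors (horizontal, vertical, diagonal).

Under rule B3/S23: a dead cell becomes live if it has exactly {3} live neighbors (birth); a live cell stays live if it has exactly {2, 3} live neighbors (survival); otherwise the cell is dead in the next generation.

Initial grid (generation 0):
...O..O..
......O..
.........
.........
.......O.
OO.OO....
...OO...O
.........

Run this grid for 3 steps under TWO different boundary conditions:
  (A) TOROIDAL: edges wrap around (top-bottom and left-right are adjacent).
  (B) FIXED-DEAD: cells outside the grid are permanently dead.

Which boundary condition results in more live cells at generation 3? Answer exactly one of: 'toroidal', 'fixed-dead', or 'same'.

Under TOROIDAL boundary, generation 3:
.........
.........
.........
.........
...O.....
OO.OO...O
O...OO..O
.........
Population = 10

Under FIXED-DEAD boundary, generation 3:
.........
.........
.........
.........
...O.....
..O.O....
..O.O....
...O.....
Population = 6

Comparison: toroidal=10, fixed-dead=6 -> toroidal

Answer: toroidal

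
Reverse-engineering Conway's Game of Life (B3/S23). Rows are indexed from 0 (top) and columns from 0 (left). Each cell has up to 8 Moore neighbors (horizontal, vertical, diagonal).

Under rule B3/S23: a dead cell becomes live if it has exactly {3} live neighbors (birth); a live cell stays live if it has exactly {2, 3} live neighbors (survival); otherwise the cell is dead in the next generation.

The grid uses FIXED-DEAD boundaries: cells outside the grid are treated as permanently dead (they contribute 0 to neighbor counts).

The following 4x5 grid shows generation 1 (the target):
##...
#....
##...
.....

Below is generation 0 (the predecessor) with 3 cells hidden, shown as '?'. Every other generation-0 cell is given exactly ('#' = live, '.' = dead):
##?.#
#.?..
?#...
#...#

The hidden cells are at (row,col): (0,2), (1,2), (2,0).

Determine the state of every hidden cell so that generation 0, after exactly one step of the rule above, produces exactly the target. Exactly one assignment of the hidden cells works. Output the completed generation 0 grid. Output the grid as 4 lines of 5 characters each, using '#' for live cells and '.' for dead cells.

Answer: ##..#
#....
.#...
#...#

Derivation:
Hidden generation-0 cells (in order): (0,2), (1,2), (2,0).
A hidden cell only influences target cells in its own 3x3 neighborhood. Try each of the 2^3 = 8 assignments, step the completed generation 0 forward once under B3/S23, and compare with the target:
  (0,2)=. (1,2)=. (2,0)=. -> step reproduces the target at every cell -> ACCEPT
  (0,2)=. (1,2)=. (2,0)=# -> step gives (1,0)='.' but target has '#' -> reject
  (0,2)=. (1,2)=# (2,0)=. -> step gives (1,2)='#' but target has '.' -> reject
  (0,2)=. (1,2)=# (2,0)=# -> step gives (1,0)='.' but target has '#' -> reject
  (0,2)=# (1,2)=. (2,0)=. -> step gives (1,2)='#' but target has '.' -> reject
  (0,2)=# (1,2)=. (2,0)=# -> step gives (1,0)='.' but target has '#' -> reject
  (0,2)=# (1,2)=# (2,0)=. -> step gives (0,1)='.' but target has '#' -> reject
  (0,2)=# (1,2)=# (2,0)=# -> step gives (0,1)='.' but target has '#' -> reject
Unique solution: (0,2)=dead, (1,2)=dead, (2,0)=dead.
Check: live-neighbor counts of every cell in the completed generation 0:
22110
34211
32111
12110
Applying B3/S23 to generation 0 with these counts gives:
##...
#....
##...
.....
which matches the target exactly.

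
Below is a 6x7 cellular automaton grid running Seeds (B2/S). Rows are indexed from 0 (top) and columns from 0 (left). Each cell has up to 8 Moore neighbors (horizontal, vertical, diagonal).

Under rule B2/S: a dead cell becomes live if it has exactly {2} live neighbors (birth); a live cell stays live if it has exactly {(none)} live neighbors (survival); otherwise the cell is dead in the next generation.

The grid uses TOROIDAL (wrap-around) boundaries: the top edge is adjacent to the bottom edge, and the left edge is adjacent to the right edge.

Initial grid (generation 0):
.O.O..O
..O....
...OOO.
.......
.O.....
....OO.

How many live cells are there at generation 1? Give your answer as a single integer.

Answer: 13

Derivation:
Simulating step by step:
Generation 0 (given above): 10 live cells
Generation 1: 13 live cells
O......
OO....O
..O....
..OO.O.
....OO.
.O.O..O
Population at generation 1: 13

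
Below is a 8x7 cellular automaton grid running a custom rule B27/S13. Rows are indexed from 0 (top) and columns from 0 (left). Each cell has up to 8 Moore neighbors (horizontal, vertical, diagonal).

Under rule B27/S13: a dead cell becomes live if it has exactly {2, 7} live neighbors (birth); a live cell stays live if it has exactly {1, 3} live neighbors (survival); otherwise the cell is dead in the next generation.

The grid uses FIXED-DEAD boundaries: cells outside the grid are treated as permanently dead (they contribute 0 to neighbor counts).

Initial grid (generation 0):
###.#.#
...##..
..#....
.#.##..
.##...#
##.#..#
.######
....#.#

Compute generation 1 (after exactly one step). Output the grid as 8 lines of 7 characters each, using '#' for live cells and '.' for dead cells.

Simulating step by step:
Generation 0 (given above): 26 live cells
Generation 1: 18 live cells
(generation 1 grid is the final answer)

Answer: #......
#......
.##..#.
##.###.
......#
#.#...#
.#....#
.#..#..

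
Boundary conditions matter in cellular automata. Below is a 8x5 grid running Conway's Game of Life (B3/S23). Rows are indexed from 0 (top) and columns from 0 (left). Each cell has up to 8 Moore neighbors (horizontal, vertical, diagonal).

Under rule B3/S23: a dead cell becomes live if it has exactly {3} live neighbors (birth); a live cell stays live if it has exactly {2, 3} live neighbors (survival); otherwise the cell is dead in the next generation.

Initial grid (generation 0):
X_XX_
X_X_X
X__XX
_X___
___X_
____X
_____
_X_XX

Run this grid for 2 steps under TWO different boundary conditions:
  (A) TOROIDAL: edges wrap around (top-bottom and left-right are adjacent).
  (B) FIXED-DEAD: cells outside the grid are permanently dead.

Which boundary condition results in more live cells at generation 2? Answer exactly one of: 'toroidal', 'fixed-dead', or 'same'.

Under TOROIDAL boundary, generation 2:
XXXXX
__XX_
____X
_XXXX
_____
____X
_XXX_
_XXX_
Population = 19

Under FIXED-DEAD boundary, generation 2:
_XXX_
____X
_____
_XX_X
___X_
_____
_____
_____
Population = 8

Comparison: toroidal=19, fixed-dead=8 -> toroidal

Answer: toroidal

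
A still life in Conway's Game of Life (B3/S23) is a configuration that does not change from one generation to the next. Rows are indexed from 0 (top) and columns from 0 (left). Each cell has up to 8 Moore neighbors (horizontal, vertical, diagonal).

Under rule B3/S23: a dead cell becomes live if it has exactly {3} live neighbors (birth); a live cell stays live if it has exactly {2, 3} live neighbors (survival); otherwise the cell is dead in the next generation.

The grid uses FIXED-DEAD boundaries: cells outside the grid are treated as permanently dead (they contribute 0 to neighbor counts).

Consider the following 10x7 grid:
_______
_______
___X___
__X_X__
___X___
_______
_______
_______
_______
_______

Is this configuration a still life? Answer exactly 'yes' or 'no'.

Answer: yes

Derivation:
Compute generation 1 and compare to generation 0 (given above):
Generation 1:
_______
_______
___X___
__X_X__
___X___
_______
_______
_______
_______
_______
The grids are IDENTICAL -> still life.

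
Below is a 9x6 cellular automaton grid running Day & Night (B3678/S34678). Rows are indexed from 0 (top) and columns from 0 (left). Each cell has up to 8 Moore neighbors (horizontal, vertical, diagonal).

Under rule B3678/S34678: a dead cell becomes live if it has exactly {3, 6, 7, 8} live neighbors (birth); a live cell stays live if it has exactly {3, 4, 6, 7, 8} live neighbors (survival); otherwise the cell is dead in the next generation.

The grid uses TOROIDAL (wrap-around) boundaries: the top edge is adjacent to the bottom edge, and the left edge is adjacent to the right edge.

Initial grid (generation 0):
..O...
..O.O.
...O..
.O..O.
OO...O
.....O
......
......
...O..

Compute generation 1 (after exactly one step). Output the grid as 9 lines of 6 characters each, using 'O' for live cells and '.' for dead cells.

Simulating step by step:
Generation 0 (given above): 11 live cells
Generation 1: 8 live cells
(generation 1 grid is the final answer)

Answer: ......
......
..OOO.
..O..O
O...OO
......
......
......
......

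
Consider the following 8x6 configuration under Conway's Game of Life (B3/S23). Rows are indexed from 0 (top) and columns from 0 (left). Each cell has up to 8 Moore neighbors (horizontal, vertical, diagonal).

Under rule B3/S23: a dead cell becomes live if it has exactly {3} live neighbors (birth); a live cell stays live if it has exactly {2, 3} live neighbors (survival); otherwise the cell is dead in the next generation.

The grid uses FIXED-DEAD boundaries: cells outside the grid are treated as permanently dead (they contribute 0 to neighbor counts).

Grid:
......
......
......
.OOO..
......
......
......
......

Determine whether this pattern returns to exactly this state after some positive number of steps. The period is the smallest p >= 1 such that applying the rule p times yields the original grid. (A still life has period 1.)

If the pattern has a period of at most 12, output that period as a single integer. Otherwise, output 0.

Simulating and comparing each generation to the original:
Gen 0 (original, given above): 3 live cells
Gen 1: 3 live cells, differs from original
Gen 2: 3 live cells, MATCHES original -> period = 2

Answer: 2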